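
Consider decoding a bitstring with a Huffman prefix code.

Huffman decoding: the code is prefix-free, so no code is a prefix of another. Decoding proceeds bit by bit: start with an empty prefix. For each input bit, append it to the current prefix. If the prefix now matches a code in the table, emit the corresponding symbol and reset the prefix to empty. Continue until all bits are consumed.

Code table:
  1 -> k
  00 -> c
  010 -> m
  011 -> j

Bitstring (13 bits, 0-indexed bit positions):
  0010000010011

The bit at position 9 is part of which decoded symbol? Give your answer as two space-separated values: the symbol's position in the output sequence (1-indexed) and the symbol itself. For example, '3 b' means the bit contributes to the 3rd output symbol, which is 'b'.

Answer: 5 m

Derivation:
Bit 0: prefix='0' (no match yet)
Bit 1: prefix='00' -> emit 'c', reset
Bit 2: prefix='1' -> emit 'k', reset
Bit 3: prefix='0' (no match yet)
Bit 4: prefix='00' -> emit 'c', reset
Bit 5: prefix='0' (no match yet)
Bit 6: prefix='00' -> emit 'c', reset
Bit 7: prefix='0' (no match yet)
Bit 8: prefix='01' (no match yet)
Bit 9: prefix='010' -> emit 'm', reset
Bit 10: prefix='0' (no match yet)
Bit 11: prefix='01' (no match yet)
Bit 12: prefix='011' -> emit 'j', reset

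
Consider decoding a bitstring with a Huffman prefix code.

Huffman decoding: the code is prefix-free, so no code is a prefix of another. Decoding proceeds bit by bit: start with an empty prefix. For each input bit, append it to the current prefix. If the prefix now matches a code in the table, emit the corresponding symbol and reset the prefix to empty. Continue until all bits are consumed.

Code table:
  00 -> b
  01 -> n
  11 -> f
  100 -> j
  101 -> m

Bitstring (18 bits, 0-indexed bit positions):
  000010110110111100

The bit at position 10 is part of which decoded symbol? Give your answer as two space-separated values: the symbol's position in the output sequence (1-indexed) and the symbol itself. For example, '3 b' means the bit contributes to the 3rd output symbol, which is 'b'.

Answer: 5 m

Derivation:
Bit 0: prefix='0' (no match yet)
Bit 1: prefix='00' -> emit 'b', reset
Bit 2: prefix='0' (no match yet)
Bit 3: prefix='00' -> emit 'b', reset
Bit 4: prefix='1' (no match yet)
Bit 5: prefix='10' (no match yet)
Bit 6: prefix='101' -> emit 'm', reset
Bit 7: prefix='1' (no match yet)
Bit 8: prefix='10' (no match yet)
Bit 9: prefix='101' -> emit 'm', reset
Bit 10: prefix='1' (no match yet)
Bit 11: prefix='10' (no match yet)
Bit 12: prefix='101' -> emit 'm', reset
Bit 13: prefix='1' (no match yet)
Bit 14: prefix='11' -> emit 'f', reset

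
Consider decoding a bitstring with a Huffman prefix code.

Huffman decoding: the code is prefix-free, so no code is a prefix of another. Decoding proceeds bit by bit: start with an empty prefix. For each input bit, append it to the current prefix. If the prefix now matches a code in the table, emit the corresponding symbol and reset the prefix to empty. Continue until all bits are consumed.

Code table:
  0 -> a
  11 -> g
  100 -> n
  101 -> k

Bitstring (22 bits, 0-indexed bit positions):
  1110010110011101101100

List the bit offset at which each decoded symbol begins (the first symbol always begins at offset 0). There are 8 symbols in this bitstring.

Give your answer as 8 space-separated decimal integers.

Bit 0: prefix='1' (no match yet)
Bit 1: prefix='11' -> emit 'g', reset
Bit 2: prefix='1' (no match yet)
Bit 3: prefix='10' (no match yet)
Bit 4: prefix='100' -> emit 'n', reset
Bit 5: prefix='1' (no match yet)
Bit 6: prefix='10' (no match yet)
Bit 7: prefix='101' -> emit 'k', reset
Bit 8: prefix='1' (no match yet)
Bit 9: prefix='10' (no match yet)
Bit 10: prefix='100' -> emit 'n', reset
Bit 11: prefix='1' (no match yet)
Bit 12: prefix='11' -> emit 'g', reset
Bit 13: prefix='1' (no match yet)
Bit 14: prefix='10' (no match yet)
Bit 15: prefix='101' -> emit 'k', reset
Bit 16: prefix='1' (no match yet)
Bit 17: prefix='10' (no match yet)
Bit 18: prefix='101' -> emit 'k', reset
Bit 19: prefix='1' (no match yet)
Bit 20: prefix='10' (no match yet)
Bit 21: prefix='100' -> emit 'n', reset

Answer: 0 2 5 8 11 13 16 19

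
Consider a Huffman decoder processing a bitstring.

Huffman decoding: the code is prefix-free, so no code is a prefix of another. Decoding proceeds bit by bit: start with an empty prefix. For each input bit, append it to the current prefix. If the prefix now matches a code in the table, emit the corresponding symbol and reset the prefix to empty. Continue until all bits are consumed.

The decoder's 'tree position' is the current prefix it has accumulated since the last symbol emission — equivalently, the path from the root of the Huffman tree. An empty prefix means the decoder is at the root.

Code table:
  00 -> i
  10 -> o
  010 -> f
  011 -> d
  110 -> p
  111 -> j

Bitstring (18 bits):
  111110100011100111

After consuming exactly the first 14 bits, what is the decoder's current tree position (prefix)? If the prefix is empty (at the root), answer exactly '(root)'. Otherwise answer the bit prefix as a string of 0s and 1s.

Answer: 0

Derivation:
Bit 0: prefix='1' (no match yet)
Bit 1: prefix='11' (no match yet)
Bit 2: prefix='111' -> emit 'j', reset
Bit 3: prefix='1' (no match yet)
Bit 4: prefix='11' (no match yet)
Bit 5: prefix='110' -> emit 'p', reset
Bit 6: prefix='1' (no match yet)
Bit 7: prefix='10' -> emit 'o', reset
Bit 8: prefix='0' (no match yet)
Bit 9: prefix='00' -> emit 'i', reset
Bit 10: prefix='1' (no match yet)
Bit 11: prefix='11' (no match yet)
Bit 12: prefix='111' -> emit 'j', reset
Bit 13: prefix='0' (no match yet)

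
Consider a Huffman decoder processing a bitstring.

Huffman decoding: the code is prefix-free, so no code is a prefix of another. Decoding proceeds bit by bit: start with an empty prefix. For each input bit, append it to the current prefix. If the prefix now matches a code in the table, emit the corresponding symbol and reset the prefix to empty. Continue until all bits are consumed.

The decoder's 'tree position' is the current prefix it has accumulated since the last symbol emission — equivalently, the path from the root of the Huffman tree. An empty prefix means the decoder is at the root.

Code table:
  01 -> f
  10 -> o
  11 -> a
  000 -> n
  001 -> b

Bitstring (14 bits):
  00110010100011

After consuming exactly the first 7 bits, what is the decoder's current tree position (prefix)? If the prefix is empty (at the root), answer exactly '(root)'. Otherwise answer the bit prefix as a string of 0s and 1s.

Answer: (root)

Derivation:
Bit 0: prefix='0' (no match yet)
Bit 1: prefix='00' (no match yet)
Bit 2: prefix='001' -> emit 'b', reset
Bit 3: prefix='1' (no match yet)
Bit 4: prefix='10' -> emit 'o', reset
Bit 5: prefix='0' (no match yet)
Bit 6: prefix='01' -> emit 'f', reset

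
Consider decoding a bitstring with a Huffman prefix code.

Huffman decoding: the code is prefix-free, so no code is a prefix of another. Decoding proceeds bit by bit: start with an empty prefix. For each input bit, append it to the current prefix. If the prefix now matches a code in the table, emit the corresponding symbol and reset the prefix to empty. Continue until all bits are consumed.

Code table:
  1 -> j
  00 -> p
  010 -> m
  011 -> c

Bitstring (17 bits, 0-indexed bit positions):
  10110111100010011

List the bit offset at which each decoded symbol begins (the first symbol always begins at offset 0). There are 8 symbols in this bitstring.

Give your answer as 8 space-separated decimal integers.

Bit 0: prefix='1' -> emit 'j', reset
Bit 1: prefix='0' (no match yet)
Bit 2: prefix='01' (no match yet)
Bit 3: prefix='011' -> emit 'c', reset
Bit 4: prefix='0' (no match yet)
Bit 5: prefix='01' (no match yet)
Bit 6: prefix='011' -> emit 'c', reset
Bit 7: prefix='1' -> emit 'j', reset
Bit 8: prefix='1' -> emit 'j', reset
Bit 9: prefix='0' (no match yet)
Bit 10: prefix='00' -> emit 'p', reset
Bit 11: prefix='0' (no match yet)
Bit 12: prefix='01' (no match yet)
Bit 13: prefix='010' -> emit 'm', reset
Bit 14: prefix='0' (no match yet)
Bit 15: prefix='01' (no match yet)
Bit 16: prefix='011' -> emit 'c', reset

Answer: 0 1 4 7 8 9 11 14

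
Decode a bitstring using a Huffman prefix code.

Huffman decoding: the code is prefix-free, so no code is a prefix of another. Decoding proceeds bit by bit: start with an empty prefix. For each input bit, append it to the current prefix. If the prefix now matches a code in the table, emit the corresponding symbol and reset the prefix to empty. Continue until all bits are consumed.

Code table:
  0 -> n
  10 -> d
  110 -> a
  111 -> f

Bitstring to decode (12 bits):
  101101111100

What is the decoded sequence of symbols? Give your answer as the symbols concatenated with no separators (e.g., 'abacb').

Bit 0: prefix='1' (no match yet)
Bit 1: prefix='10' -> emit 'd', reset
Bit 2: prefix='1' (no match yet)
Bit 3: prefix='11' (no match yet)
Bit 4: prefix='110' -> emit 'a', reset
Bit 5: prefix='1' (no match yet)
Bit 6: prefix='11' (no match yet)
Bit 7: prefix='111' -> emit 'f', reset
Bit 8: prefix='1' (no match yet)
Bit 9: prefix='11' (no match yet)
Bit 10: prefix='110' -> emit 'a', reset
Bit 11: prefix='0' -> emit 'n', reset

Answer: dafan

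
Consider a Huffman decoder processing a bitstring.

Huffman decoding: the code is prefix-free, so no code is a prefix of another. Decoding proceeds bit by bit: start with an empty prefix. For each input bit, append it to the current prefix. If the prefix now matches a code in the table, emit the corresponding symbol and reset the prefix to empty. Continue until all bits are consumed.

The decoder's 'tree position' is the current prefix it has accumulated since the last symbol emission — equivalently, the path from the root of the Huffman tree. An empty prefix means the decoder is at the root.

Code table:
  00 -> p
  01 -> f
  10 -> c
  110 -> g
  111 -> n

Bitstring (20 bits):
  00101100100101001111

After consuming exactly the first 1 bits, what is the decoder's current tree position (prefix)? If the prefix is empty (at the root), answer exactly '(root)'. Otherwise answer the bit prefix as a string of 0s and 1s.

Bit 0: prefix='0' (no match yet)

Answer: 0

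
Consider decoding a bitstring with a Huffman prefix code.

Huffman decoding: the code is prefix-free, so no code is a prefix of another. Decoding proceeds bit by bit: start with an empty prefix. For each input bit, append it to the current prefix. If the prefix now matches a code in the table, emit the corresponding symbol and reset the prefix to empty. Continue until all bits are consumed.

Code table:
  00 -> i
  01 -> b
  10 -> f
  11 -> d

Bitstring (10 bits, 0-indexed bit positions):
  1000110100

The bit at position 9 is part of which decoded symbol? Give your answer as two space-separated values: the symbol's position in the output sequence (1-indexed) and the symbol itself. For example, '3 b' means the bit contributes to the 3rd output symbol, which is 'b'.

Answer: 5 i

Derivation:
Bit 0: prefix='1' (no match yet)
Bit 1: prefix='10' -> emit 'f', reset
Bit 2: prefix='0' (no match yet)
Bit 3: prefix='00' -> emit 'i', reset
Bit 4: prefix='1' (no match yet)
Bit 5: prefix='11' -> emit 'd', reset
Bit 6: prefix='0' (no match yet)
Bit 7: prefix='01' -> emit 'b', reset
Bit 8: prefix='0' (no match yet)
Bit 9: prefix='00' -> emit 'i', reset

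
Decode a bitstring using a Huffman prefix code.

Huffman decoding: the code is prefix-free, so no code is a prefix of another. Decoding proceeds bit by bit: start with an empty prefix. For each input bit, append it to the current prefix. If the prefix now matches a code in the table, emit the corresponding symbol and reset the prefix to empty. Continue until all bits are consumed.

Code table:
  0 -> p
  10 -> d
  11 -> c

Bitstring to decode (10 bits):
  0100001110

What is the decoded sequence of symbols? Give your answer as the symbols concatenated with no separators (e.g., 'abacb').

Answer: pdpppcd

Derivation:
Bit 0: prefix='0' -> emit 'p', reset
Bit 1: prefix='1' (no match yet)
Bit 2: prefix='10' -> emit 'd', reset
Bit 3: prefix='0' -> emit 'p', reset
Bit 4: prefix='0' -> emit 'p', reset
Bit 5: prefix='0' -> emit 'p', reset
Bit 6: prefix='1' (no match yet)
Bit 7: prefix='11' -> emit 'c', reset
Bit 8: prefix='1' (no match yet)
Bit 9: prefix='10' -> emit 'd', reset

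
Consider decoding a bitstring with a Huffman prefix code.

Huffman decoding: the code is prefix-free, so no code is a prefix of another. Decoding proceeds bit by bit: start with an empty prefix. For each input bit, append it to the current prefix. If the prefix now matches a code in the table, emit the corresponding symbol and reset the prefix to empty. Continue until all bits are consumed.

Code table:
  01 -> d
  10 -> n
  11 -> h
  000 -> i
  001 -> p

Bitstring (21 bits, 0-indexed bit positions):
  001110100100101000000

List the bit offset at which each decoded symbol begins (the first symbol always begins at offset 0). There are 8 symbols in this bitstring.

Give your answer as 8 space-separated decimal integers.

Answer: 0 3 5 7 10 13 15 18

Derivation:
Bit 0: prefix='0' (no match yet)
Bit 1: prefix='00' (no match yet)
Bit 2: prefix='001' -> emit 'p', reset
Bit 3: prefix='1' (no match yet)
Bit 4: prefix='11' -> emit 'h', reset
Bit 5: prefix='0' (no match yet)
Bit 6: prefix='01' -> emit 'd', reset
Bit 7: prefix='0' (no match yet)
Bit 8: prefix='00' (no match yet)
Bit 9: prefix='001' -> emit 'p', reset
Bit 10: prefix='0' (no match yet)
Bit 11: prefix='00' (no match yet)
Bit 12: prefix='001' -> emit 'p', reset
Bit 13: prefix='0' (no match yet)
Bit 14: prefix='01' -> emit 'd', reset
Bit 15: prefix='0' (no match yet)
Bit 16: prefix='00' (no match yet)
Bit 17: prefix='000' -> emit 'i', reset
Bit 18: prefix='0' (no match yet)
Bit 19: prefix='00' (no match yet)
Bit 20: prefix='000' -> emit 'i', reset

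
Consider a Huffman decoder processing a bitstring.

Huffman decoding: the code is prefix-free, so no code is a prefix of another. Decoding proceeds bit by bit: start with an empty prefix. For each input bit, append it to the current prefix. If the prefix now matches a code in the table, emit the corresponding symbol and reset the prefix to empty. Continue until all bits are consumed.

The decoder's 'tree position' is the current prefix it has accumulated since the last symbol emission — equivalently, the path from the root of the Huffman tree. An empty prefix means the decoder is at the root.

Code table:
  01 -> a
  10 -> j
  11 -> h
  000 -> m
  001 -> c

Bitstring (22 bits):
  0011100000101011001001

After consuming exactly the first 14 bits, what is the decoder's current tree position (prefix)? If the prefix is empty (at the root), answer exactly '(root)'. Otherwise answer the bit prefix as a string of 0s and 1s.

Answer: 0

Derivation:
Bit 0: prefix='0' (no match yet)
Bit 1: prefix='00' (no match yet)
Bit 2: prefix='001' -> emit 'c', reset
Bit 3: prefix='1' (no match yet)
Bit 4: prefix='11' -> emit 'h', reset
Bit 5: prefix='0' (no match yet)
Bit 6: prefix='00' (no match yet)
Bit 7: prefix='000' -> emit 'm', reset
Bit 8: prefix='0' (no match yet)
Bit 9: prefix='00' (no match yet)
Bit 10: prefix='001' -> emit 'c', reset
Bit 11: prefix='0' (no match yet)
Bit 12: prefix='01' -> emit 'a', reset
Bit 13: prefix='0' (no match yet)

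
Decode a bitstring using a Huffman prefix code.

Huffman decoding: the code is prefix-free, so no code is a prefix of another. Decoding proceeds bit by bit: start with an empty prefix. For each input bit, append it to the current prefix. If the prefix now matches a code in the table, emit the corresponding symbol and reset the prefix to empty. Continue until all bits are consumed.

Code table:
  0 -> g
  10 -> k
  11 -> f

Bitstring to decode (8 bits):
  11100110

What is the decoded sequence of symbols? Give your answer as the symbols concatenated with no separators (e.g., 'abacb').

Answer: fkgfg

Derivation:
Bit 0: prefix='1' (no match yet)
Bit 1: prefix='11' -> emit 'f', reset
Bit 2: prefix='1' (no match yet)
Bit 3: prefix='10' -> emit 'k', reset
Bit 4: prefix='0' -> emit 'g', reset
Bit 5: prefix='1' (no match yet)
Bit 6: prefix='11' -> emit 'f', reset
Bit 7: prefix='0' -> emit 'g', reset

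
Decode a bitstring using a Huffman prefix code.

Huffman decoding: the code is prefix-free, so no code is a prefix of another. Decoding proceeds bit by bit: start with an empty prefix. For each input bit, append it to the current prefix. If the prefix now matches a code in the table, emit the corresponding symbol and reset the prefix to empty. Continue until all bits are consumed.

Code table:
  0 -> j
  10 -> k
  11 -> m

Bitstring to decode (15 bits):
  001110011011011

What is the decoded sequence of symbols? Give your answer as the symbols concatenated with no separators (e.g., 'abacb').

Answer: jjmkjmjmjm

Derivation:
Bit 0: prefix='0' -> emit 'j', reset
Bit 1: prefix='0' -> emit 'j', reset
Bit 2: prefix='1' (no match yet)
Bit 3: prefix='11' -> emit 'm', reset
Bit 4: prefix='1' (no match yet)
Bit 5: prefix='10' -> emit 'k', reset
Bit 6: prefix='0' -> emit 'j', reset
Bit 7: prefix='1' (no match yet)
Bit 8: prefix='11' -> emit 'm', reset
Bit 9: prefix='0' -> emit 'j', reset
Bit 10: prefix='1' (no match yet)
Bit 11: prefix='11' -> emit 'm', reset
Bit 12: prefix='0' -> emit 'j', reset
Bit 13: prefix='1' (no match yet)
Bit 14: prefix='11' -> emit 'm', reset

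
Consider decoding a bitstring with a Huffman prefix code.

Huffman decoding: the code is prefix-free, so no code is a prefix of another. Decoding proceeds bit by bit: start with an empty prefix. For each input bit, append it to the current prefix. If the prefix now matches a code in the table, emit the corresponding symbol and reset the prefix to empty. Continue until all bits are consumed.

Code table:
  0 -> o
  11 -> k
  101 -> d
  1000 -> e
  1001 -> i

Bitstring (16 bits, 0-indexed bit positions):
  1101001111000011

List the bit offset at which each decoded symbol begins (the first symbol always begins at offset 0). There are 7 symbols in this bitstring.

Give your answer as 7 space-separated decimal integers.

Bit 0: prefix='1' (no match yet)
Bit 1: prefix='11' -> emit 'k', reset
Bit 2: prefix='0' -> emit 'o', reset
Bit 3: prefix='1' (no match yet)
Bit 4: prefix='10' (no match yet)
Bit 5: prefix='100' (no match yet)
Bit 6: prefix='1001' -> emit 'i', reset
Bit 7: prefix='1' (no match yet)
Bit 8: prefix='11' -> emit 'k', reset
Bit 9: prefix='1' (no match yet)
Bit 10: prefix='10' (no match yet)
Bit 11: prefix='100' (no match yet)
Bit 12: prefix='1000' -> emit 'e', reset
Bit 13: prefix='0' -> emit 'o', reset
Bit 14: prefix='1' (no match yet)
Bit 15: prefix='11' -> emit 'k', reset

Answer: 0 2 3 7 9 13 14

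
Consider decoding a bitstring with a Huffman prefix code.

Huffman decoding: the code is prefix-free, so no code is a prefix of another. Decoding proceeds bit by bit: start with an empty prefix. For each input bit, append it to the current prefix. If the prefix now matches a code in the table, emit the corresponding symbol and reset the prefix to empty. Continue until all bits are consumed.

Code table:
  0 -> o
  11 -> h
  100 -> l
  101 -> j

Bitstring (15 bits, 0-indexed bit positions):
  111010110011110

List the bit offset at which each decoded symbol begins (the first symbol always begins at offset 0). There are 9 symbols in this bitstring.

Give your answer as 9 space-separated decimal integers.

Bit 0: prefix='1' (no match yet)
Bit 1: prefix='11' -> emit 'h', reset
Bit 2: prefix='1' (no match yet)
Bit 3: prefix='10' (no match yet)
Bit 4: prefix='101' -> emit 'j', reset
Bit 5: prefix='0' -> emit 'o', reset
Bit 6: prefix='1' (no match yet)
Bit 7: prefix='11' -> emit 'h', reset
Bit 8: prefix='0' -> emit 'o', reset
Bit 9: prefix='0' -> emit 'o', reset
Bit 10: prefix='1' (no match yet)
Bit 11: prefix='11' -> emit 'h', reset
Bit 12: prefix='1' (no match yet)
Bit 13: prefix='11' -> emit 'h', reset
Bit 14: prefix='0' -> emit 'o', reset

Answer: 0 2 5 6 8 9 10 12 14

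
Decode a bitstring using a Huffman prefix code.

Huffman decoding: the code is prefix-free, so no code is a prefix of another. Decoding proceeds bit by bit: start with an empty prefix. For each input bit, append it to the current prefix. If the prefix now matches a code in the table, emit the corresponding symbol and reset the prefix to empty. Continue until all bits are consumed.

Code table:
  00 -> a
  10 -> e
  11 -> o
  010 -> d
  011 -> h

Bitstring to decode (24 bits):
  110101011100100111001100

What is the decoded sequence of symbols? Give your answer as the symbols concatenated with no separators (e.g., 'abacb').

Bit 0: prefix='1' (no match yet)
Bit 1: prefix='11' -> emit 'o', reset
Bit 2: prefix='0' (no match yet)
Bit 3: prefix='01' (no match yet)
Bit 4: prefix='010' -> emit 'd', reset
Bit 5: prefix='1' (no match yet)
Bit 6: prefix='10' -> emit 'e', reset
Bit 7: prefix='1' (no match yet)
Bit 8: prefix='11' -> emit 'o', reset
Bit 9: prefix='1' (no match yet)
Bit 10: prefix='10' -> emit 'e', reset
Bit 11: prefix='0' (no match yet)
Bit 12: prefix='01' (no match yet)
Bit 13: prefix='010' -> emit 'd', reset
Bit 14: prefix='0' (no match yet)
Bit 15: prefix='01' (no match yet)
Bit 16: prefix='011' -> emit 'h', reset
Bit 17: prefix='1' (no match yet)
Bit 18: prefix='10' -> emit 'e', reset
Bit 19: prefix='0' (no match yet)
Bit 20: prefix='01' (no match yet)
Bit 21: prefix='011' -> emit 'h', reset
Bit 22: prefix='0' (no match yet)
Bit 23: prefix='00' -> emit 'a', reset

Answer: odeoedheha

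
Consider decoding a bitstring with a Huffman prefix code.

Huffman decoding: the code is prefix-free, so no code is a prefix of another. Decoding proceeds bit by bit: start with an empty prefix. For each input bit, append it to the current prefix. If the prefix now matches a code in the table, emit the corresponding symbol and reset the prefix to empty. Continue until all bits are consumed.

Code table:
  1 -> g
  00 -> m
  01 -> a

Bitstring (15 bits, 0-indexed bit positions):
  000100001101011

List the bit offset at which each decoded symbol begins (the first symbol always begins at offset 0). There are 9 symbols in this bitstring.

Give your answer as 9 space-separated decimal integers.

Bit 0: prefix='0' (no match yet)
Bit 1: prefix='00' -> emit 'm', reset
Bit 2: prefix='0' (no match yet)
Bit 3: prefix='01' -> emit 'a', reset
Bit 4: prefix='0' (no match yet)
Bit 5: prefix='00' -> emit 'm', reset
Bit 6: prefix='0' (no match yet)
Bit 7: prefix='00' -> emit 'm', reset
Bit 8: prefix='1' -> emit 'g', reset
Bit 9: prefix='1' -> emit 'g', reset
Bit 10: prefix='0' (no match yet)
Bit 11: prefix='01' -> emit 'a', reset
Bit 12: prefix='0' (no match yet)
Bit 13: prefix='01' -> emit 'a', reset
Bit 14: prefix='1' -> emit 'g', reset

Answer: 0 2 4 6 8 9 10 12 14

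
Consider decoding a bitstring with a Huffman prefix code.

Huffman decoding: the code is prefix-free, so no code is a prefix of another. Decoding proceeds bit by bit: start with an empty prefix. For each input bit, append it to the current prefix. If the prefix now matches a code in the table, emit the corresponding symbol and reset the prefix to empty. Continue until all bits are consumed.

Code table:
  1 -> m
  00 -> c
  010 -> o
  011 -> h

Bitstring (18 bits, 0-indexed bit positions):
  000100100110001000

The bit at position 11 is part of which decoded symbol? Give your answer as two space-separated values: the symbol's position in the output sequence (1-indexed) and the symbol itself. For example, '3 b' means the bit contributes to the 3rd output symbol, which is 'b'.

Answer: 5 c

Derivation:
Bit 0: prefix='0' (no match yet)
Bit 1: prefix='00' -> emit 'c', reset
Bit 2: prefix='0' (no match yet)
Bit 3: prefix='01' (no match yet)
Bit 4: prefix='010' -> emit 'o', reset
Bit 5: prefix='0' (no match yet)
Bit 6: prefix='01' (no match yet)
Bit 7: prefix='010' -> emit 'o', reset
Bit 8: prefix='0' (no match yet)
Bit 9: prefix='01' (no match yet)
Bit 10: prefix='011' -> emit 'h', reset
Bit 11: prefix='0' (no match yet)
Bit 12: prefix='00' -> emit 'c', reset
Bit 13: prefix='0' (no match yet)
Bit 14: prefix='01' (no match yet)
Bit 15: prefix='010' -> emit 'o', reset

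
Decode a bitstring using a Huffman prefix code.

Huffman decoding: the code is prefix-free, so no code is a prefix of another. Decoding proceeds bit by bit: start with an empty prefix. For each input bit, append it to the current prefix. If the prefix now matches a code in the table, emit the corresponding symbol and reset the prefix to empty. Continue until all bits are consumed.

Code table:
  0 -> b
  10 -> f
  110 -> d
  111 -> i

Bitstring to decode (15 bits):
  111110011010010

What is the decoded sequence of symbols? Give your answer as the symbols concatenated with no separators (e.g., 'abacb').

Bit 0: prefix='1' (no match yet)
Bit 1: prefix='11' (no match yet)
Bit 2: prefix='111' -> emit 'i', reset
Bit 3: prefix='1' (no match yet)
Bit 4: prefix='11' (no match yet)
Bit 5: prefix='110' -> emit 'd', reset
Bit 6: prefix='0' -> emit 'b', reset
Bit 7: prefix='1' (no match yet)
Bit 8: prefix='11' (no match yet)
Bit 9: prefix='110' -> emit 'd', reset
Bit 10: prefix='1' (no match yet)
Bit 11: prefix='10' -> emit 'f', reset
Bit 12: prefix='0' -> emit 'b', reset
Bit 13: prefix='1' (no match yet)
Bit 14: prefix='10' -> emit 'f', reset

Answer: idbdfbf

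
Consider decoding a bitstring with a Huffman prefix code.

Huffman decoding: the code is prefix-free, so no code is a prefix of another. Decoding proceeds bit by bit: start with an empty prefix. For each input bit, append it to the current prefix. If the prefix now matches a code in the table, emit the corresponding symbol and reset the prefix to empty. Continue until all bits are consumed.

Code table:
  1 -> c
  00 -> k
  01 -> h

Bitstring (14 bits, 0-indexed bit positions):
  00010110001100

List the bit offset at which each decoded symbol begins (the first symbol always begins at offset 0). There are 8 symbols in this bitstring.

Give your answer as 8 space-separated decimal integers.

Answer: 0 2 4 6 7 9 11 12

Derivation:
Bit 0: prefix='0' (no match yet)
Bit 1: prefix='00' -> emit 'k', reset
Bit 2: prefix='0' (no match yet)
Bit 3: prefix='01' -> emit 'h', reset
Bit 4: prefix='0' (no match yet)
Bit 5: prefix='01' -> emit 'h', reset
Bit 6: prefix='1' -> emit 'c', reset
Bit 7: prefix='0' (no match yet)
Bit 8: prefix='00' -> emit 'k', reset
Bit 9: prefix='0' (no match yet)
Bit 10: prefix='01' -> emit 'h', reset
Bit 11: prefix='1' -> emit 'c', reset
Bit 12: prefix='0' (no match yet)
Bit 13: prefix='00' -> emit 'k', reset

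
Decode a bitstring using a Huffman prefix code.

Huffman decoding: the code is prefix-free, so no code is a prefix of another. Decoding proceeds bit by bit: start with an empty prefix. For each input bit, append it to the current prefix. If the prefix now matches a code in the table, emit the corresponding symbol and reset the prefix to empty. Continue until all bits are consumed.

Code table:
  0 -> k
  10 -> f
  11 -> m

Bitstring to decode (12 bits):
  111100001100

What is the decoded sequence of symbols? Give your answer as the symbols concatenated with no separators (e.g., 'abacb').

Bit 0: prefix='1' (no match yet)
Bit 1: prefix='11' -> emit 'm', reset
Bit 2: prefix='1' (no match yet)
Bit 3: prefix='11' -> emit 'm', reset
Bit 4: prefix='0' -> emit 'k', reset
Bit 5: prefix='0' -> emit 'k', reset
Bit 6: prefix='0' -> emit 'k', reset
Bit 7: prefix='0' -> emit 'k', reset
Bit 8: prefix='1' (no match yet)
Bit 9: prefix='11' -> emit 'm', reset
Bit 10: prefix='0' -> emit 'k', reset
Bit 11: prefix='0' -> emit 'k', reset

Answer: mmkkkkmkk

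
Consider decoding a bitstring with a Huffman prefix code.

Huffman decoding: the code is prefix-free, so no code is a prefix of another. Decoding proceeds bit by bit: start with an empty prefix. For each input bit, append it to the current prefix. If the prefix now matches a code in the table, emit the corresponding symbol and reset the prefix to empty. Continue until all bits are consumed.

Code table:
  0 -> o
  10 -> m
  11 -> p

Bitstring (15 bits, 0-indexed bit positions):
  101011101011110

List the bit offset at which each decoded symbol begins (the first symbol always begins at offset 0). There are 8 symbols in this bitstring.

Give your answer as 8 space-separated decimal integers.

Bit 0: prefix='1' (no match yet)
Bit 1: prefix='10' -> emit 'm', reset
Bit 2: prefix='1' (no match yet)
Bit 3: prefix='10' -> emit 'm', reset
Bit 4: prefix='1' (no match yet)
Bit 5: prefix='11' -> emit 'p', reset
Bit 6: prefix='1' (no match yet)
Bit 7: prefix='10' -> emit 'm', reset
Bit 8: prefix='1' (no match yet)
Bit 9: prefix='10' -> emit 'm', reset
Bit 10: prefix='1' (no match yet)
Bit 11: prefix='11' -> emit 'p', reset
Bit 12: prefix='1' (no match yet)
Bit 13: prefix='11' -> emit 'p', reset
Bit 14: prefix='0' -> emit 'o', reset

Answer: 0 2 4 6 8 10 12 14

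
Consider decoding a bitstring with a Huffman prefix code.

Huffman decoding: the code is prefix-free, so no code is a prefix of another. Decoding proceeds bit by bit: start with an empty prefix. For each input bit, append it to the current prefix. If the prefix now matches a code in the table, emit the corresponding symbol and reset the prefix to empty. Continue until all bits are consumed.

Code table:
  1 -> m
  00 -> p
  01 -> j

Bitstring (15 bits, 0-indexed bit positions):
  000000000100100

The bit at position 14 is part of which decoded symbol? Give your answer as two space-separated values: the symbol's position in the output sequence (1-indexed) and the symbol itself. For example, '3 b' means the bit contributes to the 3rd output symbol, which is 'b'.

Bit 0: prefix='0' (no match yet)
Bit 1: prefix='00' -> emit 'p', reset
Bit 2: prefix='0' (no match yet)
Bit 3: prefix='00' -> emit 'p', reset
Bit 4: prefix='0' (no match yet)
Bit 5: prefix='00' -> emit 'p', reset
Bit 6: prefix='0' (no match yet)
Bit 7: prefix='00' -> emit 'p', reset
Bit 8: prefix='0' (no match yet)
Bit 9: prefix='01' -> emit 'j', reset
Bit 10: prefix='0' (no match yet)
Bit 11: prefix='00' -> emit 'p', reset
Bit 12: prefix='1' -> emit 'm', reset
Bit 13: prefix='0' (no match yet)
Bit 14: prefix='00' -> emit 'p', reset

Answer: 8 p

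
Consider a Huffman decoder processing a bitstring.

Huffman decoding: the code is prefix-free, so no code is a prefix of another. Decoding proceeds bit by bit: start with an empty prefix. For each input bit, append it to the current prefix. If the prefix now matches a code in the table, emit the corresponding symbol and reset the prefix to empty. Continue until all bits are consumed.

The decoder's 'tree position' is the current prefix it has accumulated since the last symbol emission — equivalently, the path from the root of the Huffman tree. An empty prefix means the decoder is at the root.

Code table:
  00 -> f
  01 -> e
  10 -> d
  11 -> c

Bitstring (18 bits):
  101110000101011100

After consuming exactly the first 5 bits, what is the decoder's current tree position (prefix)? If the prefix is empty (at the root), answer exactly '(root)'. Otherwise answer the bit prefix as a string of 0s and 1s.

Bit 0: prefix='1' (no match yet)
Bit 1: prefix='10' -> emit 'd', reset
Bit 2: prefix='1' (no match yet)
Bit 3: prefix='11' -> emit 'c', reset
Bit 4: prefix='1' (no match yet)

Answer: 1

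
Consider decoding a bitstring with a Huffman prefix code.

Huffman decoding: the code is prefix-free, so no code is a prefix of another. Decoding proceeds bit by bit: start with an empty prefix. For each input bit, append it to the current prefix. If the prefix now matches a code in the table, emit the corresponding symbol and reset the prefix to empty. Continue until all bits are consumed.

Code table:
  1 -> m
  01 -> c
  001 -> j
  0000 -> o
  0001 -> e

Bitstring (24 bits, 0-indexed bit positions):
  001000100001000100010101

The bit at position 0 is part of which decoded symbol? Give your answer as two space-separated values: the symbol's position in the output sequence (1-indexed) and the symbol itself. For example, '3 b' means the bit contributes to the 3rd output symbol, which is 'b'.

Answer: 1 j

Derivation:
Bit 0: prefix='0' (no match yet)
Bit 1: prefix='00' (no match yet)
Bit 2: prefix='001' -> emit 'j', reset
Bit 3: prefix='0' (no match yet)
Bit 4: prefix='00' (no match yet)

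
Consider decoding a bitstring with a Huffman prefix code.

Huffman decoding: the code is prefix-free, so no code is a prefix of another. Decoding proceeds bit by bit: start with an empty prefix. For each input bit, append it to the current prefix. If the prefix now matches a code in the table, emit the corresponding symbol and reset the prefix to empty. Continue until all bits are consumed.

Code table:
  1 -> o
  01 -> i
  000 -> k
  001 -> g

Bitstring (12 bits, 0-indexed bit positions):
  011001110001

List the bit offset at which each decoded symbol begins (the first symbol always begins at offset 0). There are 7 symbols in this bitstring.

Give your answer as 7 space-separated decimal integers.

Answer: 0 2 3 6 7 8 11

Derivation:
Bit 0: prefix='0' (no match yet)
Bit 1: prefix='01' -> emit 'i', reset
Bit 2: prefix='1' -> emit 'o', reset
Bit 3: prefix='0' (no match yet)
Bit 4: prefix='00' (no match yet)
Bit 5: prefix='001' -> emit 'g', reset
Bit 6: prefix='1' -> emit 'o', reset
Bit 7: prefix='1' -> emit 'o', reset
Bit 8: prefix='0' (no match yet)
Bit 9: prefix='00' (no match yet)
Bit 10: prefix='000' -> emit 'k', reset
Bit 11: prefix='1' -> emit 'o', reset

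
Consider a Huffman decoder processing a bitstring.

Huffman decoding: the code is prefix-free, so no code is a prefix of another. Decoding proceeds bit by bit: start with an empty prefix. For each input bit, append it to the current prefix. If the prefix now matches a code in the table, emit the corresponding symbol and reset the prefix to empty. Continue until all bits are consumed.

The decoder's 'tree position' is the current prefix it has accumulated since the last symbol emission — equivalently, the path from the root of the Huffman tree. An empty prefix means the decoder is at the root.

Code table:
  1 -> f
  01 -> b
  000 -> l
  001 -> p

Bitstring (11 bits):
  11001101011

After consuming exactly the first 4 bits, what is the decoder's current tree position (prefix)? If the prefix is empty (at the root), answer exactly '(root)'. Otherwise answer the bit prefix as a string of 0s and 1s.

Answer: 00

Derivation:
Bit 0: prefix='1' -> emit 'f', reset
Bit 1: prefix='1' -> emit 'f', reset
Bit 2: prefix='0' (no match yet)
Bit 3: prefix='00' (no match yet)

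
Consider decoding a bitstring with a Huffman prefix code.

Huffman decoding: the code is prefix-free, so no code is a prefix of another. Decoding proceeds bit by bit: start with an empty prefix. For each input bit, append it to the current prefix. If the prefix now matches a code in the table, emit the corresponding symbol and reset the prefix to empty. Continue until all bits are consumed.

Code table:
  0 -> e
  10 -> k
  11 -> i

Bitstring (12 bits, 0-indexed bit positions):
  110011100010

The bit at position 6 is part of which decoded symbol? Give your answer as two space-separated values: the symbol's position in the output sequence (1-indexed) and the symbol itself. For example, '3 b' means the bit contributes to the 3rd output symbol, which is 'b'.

Answer: 5 k

Derivation:
Bit 0: prefix='1' (no match yet)
Bit 1: prefix='11' -> emit 'i', reset
Bit 2: prefix='0' -> emit 'e', reset
Bit 3: prefix='0' -> emit 'e', reset
Bit 4: prefix='1' (no match yet)
Bit 5: prefix='11' -> emit 'i', reset
Bit 6: prefix='1' (no match yet)
Bit 7: prefix='10' -> emit 'k', reset
Bit 8: prefix='0' -> emit 'e', reset
Bit 9: prefix='0' -> emit 'e', reset
Bit 10: prefix='1' (no match yet)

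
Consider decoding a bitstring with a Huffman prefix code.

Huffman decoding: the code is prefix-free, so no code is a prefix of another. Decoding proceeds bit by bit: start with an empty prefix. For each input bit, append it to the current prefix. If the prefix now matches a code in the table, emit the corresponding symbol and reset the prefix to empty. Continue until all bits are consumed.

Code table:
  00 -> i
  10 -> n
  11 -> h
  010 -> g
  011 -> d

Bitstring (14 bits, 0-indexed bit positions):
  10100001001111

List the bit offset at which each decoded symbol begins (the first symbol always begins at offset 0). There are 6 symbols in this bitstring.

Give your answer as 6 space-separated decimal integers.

Bit 0: prefix='1' (no match yet)
Bit 1: prefix='10' -> emit 'n', reset
Bit 2: prefix='1' (no match yet)
Bit 3: prefix='10' -> emit 'n', reset
Bit 4: prefix='0' (no match yet)
Bit 5: prefix='00' -> emit 'i', reset
Bit 6: prefix='0' (no match yet)
Bit 7: prefix='01' (no match yet)
Bit 8: prefix='010' -> emit 'g', reset
Bit 9: prefix='0' (no match yet)
Bit 10: prefix='01' (no match yet)
Bit 11: prefix='011' -> emit 'd', reset
Bit 12: prefix='1' (no match yet)
Bit 13: prefix='11' -> emit 'h', reset

Answer: 0 2 4 6 9 12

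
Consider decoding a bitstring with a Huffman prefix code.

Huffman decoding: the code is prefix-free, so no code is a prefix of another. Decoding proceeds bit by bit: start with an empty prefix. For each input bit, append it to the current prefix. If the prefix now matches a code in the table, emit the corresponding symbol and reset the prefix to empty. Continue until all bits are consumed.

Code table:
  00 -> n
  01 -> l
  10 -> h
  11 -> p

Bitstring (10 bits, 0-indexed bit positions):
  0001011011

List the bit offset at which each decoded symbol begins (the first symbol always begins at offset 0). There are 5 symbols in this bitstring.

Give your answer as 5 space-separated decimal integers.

Bit 0: prefix='0' (no match yet)
Bit 1: prefix='00' -> emit 'n', reset
Bit 2: prefix='0' (no match yet)
Bit 3: prefix='01' -> emit 'l', reset
Bit 4: prefix='0' (no match yet)
Bit 5: prefix='01' -> emit 'l', reset
Bit 6: prefix='1' (no match yet)
Bit 7: prefix='10' -> emit 'h', reset
Bit 8: prefix='1' (no match yet)
Bit 9: prefix='11' -> emit 'p', reset

Answer: 0 2 4 6 8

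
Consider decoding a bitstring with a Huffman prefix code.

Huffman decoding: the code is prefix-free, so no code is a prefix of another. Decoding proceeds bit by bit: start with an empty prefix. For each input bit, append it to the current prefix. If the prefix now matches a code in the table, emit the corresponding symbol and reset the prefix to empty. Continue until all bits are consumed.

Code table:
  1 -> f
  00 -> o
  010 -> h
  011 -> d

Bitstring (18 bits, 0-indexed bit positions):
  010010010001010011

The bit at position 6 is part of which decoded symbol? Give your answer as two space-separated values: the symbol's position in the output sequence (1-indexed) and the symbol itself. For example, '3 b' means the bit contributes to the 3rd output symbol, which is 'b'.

Bit 0: prefix='0' (no match yet)
Bit 1: prefix='01' (no match yet)
Bit 2: prefix='010' -> emit 'h', reset
Bit 3: prefix='0' (no match yet)
Bit 4: prefix='01' (no match yet)
Bit 5: prefix='010' -> emit 'h', reset
Bit 6: prefix='0' (no match yet)
Bit 7: prefix='01' (no match yet)
Bit 8: prefix='010' -> emit 'h', reset
Bit 9: prefix='0' (no match yet)
Bit 10: prefix='00' -> emit 'o', reset

Answer: 3 h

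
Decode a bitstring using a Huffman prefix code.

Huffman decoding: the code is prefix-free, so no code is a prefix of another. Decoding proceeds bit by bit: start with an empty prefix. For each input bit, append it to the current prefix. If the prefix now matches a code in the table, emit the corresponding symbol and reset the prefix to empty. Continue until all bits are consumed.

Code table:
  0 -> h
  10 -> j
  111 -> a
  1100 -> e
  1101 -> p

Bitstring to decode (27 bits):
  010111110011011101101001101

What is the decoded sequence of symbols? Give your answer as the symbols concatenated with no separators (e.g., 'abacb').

Answer: hjaeppjjhp

Derivation:
Bit 0: prefix='0' -> emit 'h', reset
Bit 1: prefix='1' (no match yet)
Bit 2: prefix='10' -> emit 'j', reset
Bit 3: prefix='1' (no match yet)
Bit 4: prefix='11' (no match yet)
Bit 5: prefix='111' -> emit 'a', reset
Bit 6: prefix='1' (no match yet)
Bit 7: prefix='11' (no match yet)
Bit 8: prefix='110' (no match yet)
Bit 9: prefix='1100' -> emit 'e', reset
Bit 10: prefix='1' (no match yet)
Bit 11: prefix='11' (no match yet)
Bit 12: prefix='110' (no match yet)
Bit 13: prefix='1101' -> emit 'p', reset
Bit 14: prefix='1' (no match yet)
Bit 15: prefix='11' (no match yet)
Bit 16: prefix='110' (no match yet)
Bit 17: prefix='1101' -> emit 'p', reset
Bit 18: prefix='1' (no match yet)
Bit 19: prefix='10' -> emit 'j', reset
Bit 20: prefix='1' (no match yet)
Bit 21: prefix='10' -> emit 'j', reset
Bit 22: prefix='0' -> emit 'h', reset
Bit 23: prefix='1' (no match yet)
Bit 24: prefix='11' (no match yet)
Bit 25: prefix='110' (no match yet)
Bit 26: prefix='1101' -> emit 'p', reset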